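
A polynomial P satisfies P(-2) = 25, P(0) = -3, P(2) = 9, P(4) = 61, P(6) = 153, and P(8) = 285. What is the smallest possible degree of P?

2

Forward differences of the values at t = -2, 0, 2, 4, 6, 8:
  P  : 25  -3  9  61  153  285
  Δ  : -28  12  52  92  132
  Δ^2: 40  40  40  40
  Δ^3: 0  0  0
  Δ^4: 0  0
  Δ^5: 0
The second differences are constant (40) and nonzero, while all higher differences vanish, so the minimal degree is 2.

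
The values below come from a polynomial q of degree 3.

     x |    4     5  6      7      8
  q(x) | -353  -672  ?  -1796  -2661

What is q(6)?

-1143

On equispaced nodes a degree-3 polynomial has vanishing fourth forward difference, so
  q(4) - 4·q(5) + 6·q(6) - 4·q(7) + q(8) = 0.
Substituting the known values and solving for q(6):
  6·q(6) = -6858
  q(6) = -1143.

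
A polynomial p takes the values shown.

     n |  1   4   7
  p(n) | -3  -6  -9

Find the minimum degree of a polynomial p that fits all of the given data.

1

Forward differences of the values at n = 1, 4, 7:
  p  : -3  -6  -9
  Δ  : -3  -3
  Δ^2: 0
The first differences are constant (-3) and nonzero, while all higher differences vanish, so the minimal degree is 1.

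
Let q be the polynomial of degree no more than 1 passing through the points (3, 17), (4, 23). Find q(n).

Using the Lagrange interpolation formula with nodes 3, 4:
  L_0(n) = (n - 4) / -1
  L_1(n) = (n - 3) / 1
Then q(n) = 17·L_0(n) + 23·L_1(n).
Expanding and collecting terms gives q(n) = 6n - 1.
Check: q(3) = 17. ✓

q(n) = 6n - 1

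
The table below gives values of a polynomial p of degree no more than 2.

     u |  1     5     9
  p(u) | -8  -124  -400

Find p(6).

Using the Lagrange interpolation formula with nodes 1, 5, 9:
  L_0(u) = (u - 5)(u - 9) / 32
  L_1(u) = (u - 1)(u - 9) / -16
  L_2(u) = (u - 1)(u - 5) / 32
Then p(u) = -8·L_0(u) - 124·L_1(u) - 400·L_2(u).
Expanding and collecting terms gives p(u) = -5u^2 + u - 4.
Evaluating at u = 6: p(6) = -178.

-178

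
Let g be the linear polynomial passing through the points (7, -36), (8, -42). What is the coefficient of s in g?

Write g(s) = as + b. Substituting each data point gives a linear system:
  7a + b = -36
  8a + b = -42
Solving the system yields a = -6, b = 6.
So g(s) = -6s + 6.
The leading coefficient is -6.

-6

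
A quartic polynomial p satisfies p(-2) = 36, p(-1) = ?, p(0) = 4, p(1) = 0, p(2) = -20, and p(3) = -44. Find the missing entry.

4

On equispaced nodes a degree-4 polynomial has vanishing fifth forward difference, so
  - p(-2) + 5·p(-1) - 10·p(0) + 10·p(1) - 5·p(2) + p(3) = 0.
Substituting the known values and solving for p(-1):
  5·p(-1) = 20
  p(-1) = 4.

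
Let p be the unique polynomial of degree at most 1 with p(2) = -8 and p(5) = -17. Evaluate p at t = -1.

1

Write p(t) = at + b. Substituting each data point gives a linear system:
  2a + b = -8
  5a + b = -17
Solving the system yields a = -3, b = -2.
So p(t) = -3t - 2.
Then p(-1) = 1.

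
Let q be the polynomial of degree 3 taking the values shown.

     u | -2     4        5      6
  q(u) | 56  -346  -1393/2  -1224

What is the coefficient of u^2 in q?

3/2

Write q(u) = au^3 + bu^2 + cu + d. Substituting each data point gives a linear system:
  -8a + 4b - 2c + d = 56
  64a + 16b + 4c + d = -346
  125a + 25b + 5c + d = -1393/2
  216a + 36b + 6c + d = -1224
Solving the system yields a = -6, b = 3/2, c = 2, d = 6.
So q(u) = -6u^3 + (3/2)u^2 + 2u + 6.
The coefficient of u^2 is 3/2.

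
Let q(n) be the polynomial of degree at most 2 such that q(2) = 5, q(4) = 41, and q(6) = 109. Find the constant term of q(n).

1

Write q(n) = an^2 + bn + c. Substituting each data point gives a linear system:
  4a + 2b + c = 5
  16a + 4b + c = 41
  36a + 6b + c = 109
Solving the system yields a = 4, b = -6, c = 1.
So q(n) = 4n^2 - 6n + 1.
The constant term is 1.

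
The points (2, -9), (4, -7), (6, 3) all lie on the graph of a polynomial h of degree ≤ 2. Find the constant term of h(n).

Write h(n) = an^2 + bn + c. Substituting each data point gives a linear system:
  4a + 2b + c = -9
  16a + 4b + c = -7
  36a + 6b + c = 3
Solving the system yields a = 1, b = -5, c = -3.
So h(n) = n^2 - 5n - 3.
The constant term is -3.

-3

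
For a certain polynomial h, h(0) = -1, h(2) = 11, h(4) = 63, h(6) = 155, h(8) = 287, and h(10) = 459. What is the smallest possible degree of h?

Forward differences of the values at u = 0, 2, 4, 6, 8, 10:
  h  : -1  11  63  155  287  459
  Δ  : 12  52  92  132  172
  Δ^2: 40  40  40  40
  Δ^3: 0  0  0
  Δ^4: 0  0
  Δ^5: 0
The second differences are constant (40) and nonzero, while all higher differences vanish, so the minimal degree is 2.

2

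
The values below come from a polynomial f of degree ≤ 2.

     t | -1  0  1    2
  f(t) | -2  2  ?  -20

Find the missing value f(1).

-4

On equispaced nodes a degree-2 polynomial has vanishing third forward difference, so
  - f(-1) + 3·f(0) - 3·f(1) + f(2) = 0.
Substituting the known values and solving for f(1):
  -3·f(1) = 12
  f(1) = -4.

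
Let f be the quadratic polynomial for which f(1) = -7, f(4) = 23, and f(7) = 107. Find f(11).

Using the Lagrange interpolation formula with nodes 1, 4, 7:
  L_0(u) = (u - 4)(u - 7) / 18
  L_1(u) = (u - 1)(u - 7) / -9
  L_2(u) = (u - 1)(u - 4) / 18
Then f(u) = -7·L_0(u) + 23·L_1(u) + 107·L_2(u).
Expanding and collecting terms gives f(u) = 3u^2 - 5u - 5.
Evaluating at u = 11: f(11) = 303.

303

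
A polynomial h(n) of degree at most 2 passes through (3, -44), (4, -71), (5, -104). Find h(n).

h(n) = -3n^2 - 6n + 1

Write h(n) = an^2 + bn + c. Substituting each data point gives a linear system:
  9a + 3b + c = -44
  16a + 4b + c = -71
  25a + 5b + c = -104
Solving the system yields a = -3, b = -6, c = 1.
So h(n) = -3n² - 6n + 1.
Check: h(3) = -44. ✓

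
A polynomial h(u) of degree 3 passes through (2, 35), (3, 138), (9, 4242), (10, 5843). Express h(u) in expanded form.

h(u) = 6u^3 - u^2 - 6u + 3

Using the Lagrange interpolation formula with nodes 2, 3, 9, 10:
  L_0(u) = (u - 3)(u - 9)(u - 10) / -56
  L_1(u) = (u - 2)(u - 9)(u - 10) / 42
  L_2(u) = (u - 2)(u - 3)(u - 10) / -42
  L_3(u) = (u - 2)(u - 3)(u - 9) / 56
Then h(u) = 35·L_0(u) + 138·L_1(u) + 4242·L_2(u) + 5843·L_3(u).
Expanding and collecting terms gives h(u) = 6u³ - u² - 6u + 3.
Check: h(2) = 35. ✓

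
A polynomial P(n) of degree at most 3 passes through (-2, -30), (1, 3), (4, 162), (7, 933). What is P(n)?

P(n) = 3n^3 - 2n^2 + 2

Write P(n) = an^3 + bn^2 + cn + d. Substituting each data point gives a linear system:
  -8a + 4b - 2c + d = -30
  a + b + c + d = 3
  64a + 16b + 4c + d = 162
  343a + 49b + 7c + d = 933
Solving the system yields a = 3, b = -2, c = 0, d = 2.
So P(n) = 3n³ - 2n² + 2.
Check: P(1) = 3. ✓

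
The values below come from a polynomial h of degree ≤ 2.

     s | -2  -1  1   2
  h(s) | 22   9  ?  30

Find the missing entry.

13

The 3 known points determine the degree-2 polynomial uniquely.
Write h(s) = as^2 + bs + c. Substituting each data point gives a linear system:
  4a - 2b + c = 22
  a - b + c = 9
  4a + 2b + c = 30
Solving the system yields a = 5, b = 2, c = 6.
So h(s) = 5s² + 2s + 6.
Then h(1) = 13.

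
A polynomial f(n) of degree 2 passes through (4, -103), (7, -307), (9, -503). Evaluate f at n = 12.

-887

Using the Lagrange interpolation formula with nodes 4, 7, 9:
  L_0(n) = (n - 7)(n - 9) / 15
  L_1(n) = (n - 4)(n - 9) / -6
  L_2(n) = (n - 4)(n - 7) / 10
Then f(n) = -103·L_0(n) - 307·L_1(n) - 503·L_2(n).
Expanding and collecting terms gives f(n) = -6n^2 - 2n + 1.
Evaluating at n = 12: f(12) = -887.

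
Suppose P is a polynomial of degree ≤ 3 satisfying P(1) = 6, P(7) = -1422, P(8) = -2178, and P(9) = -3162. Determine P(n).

P(n) = -5n^3 + 6n^2 - n + 6

Write P(n) = an^3 + bn^2 + cn + d. Substituting each data point gives a linear system:
  a + b + c + d = 6
  343a + 49b + 7c + d = -1422
  512a + 64b + 8c + d = -2178
  729a + 81b + 9c + d = -3162
Solving the system yields a = -5, b = 6, c = -1, d = 6.
So P(n) = -5n^3 + 6n^2 - n + 6.
Check: P(1) = 6. ✓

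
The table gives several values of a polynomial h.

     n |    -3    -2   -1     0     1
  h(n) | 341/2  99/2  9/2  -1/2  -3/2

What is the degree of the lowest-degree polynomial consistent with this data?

3

Forward differences of the values at n = -3, -2, -1, 0, 1:
  h  : 341/2  99/2  9/2  -1/2  -3/2
  Δ  : -121  -45  -5  -1
  Δ^2: 76  40  4
  Δ^3: -36  -36
  Δ^4: 0
The third differences are constant (-36) and nonzero, while all higher differences vanish, so the minimal degree is 3.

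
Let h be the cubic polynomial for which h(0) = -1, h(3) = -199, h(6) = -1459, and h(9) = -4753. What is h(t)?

Using the Lagrange interpolation formula with nodes 0, 3, 6, 9:
  L_0(t) = (t - 3)(t - 6)(t - 9) / -162
  L_1(t) = t(t - 6)(t - 9) / 54
  L_2(t) = t(t - 3)(t - 9) / -54
  L_3(t) = t(t - 3)(t - 6) / 162
Then h(t) = -1·L_0(t) - 199·L_1(t) - 1459·L_2(t) - 4753·L_3(t).
Expanding and collecting terms gives h(t) = -6t^3 - 5t^2 + 3t - 1.
Check: h(3) = -199. ✓

h(t) = -6t^3 - 5t^2 + 3t - 1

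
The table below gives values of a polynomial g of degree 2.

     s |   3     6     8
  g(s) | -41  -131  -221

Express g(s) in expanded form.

g(s) = -3s^2 - 3s - 5

Write g(s) = as^2 + bs + c. Substituting each data point gives a linear system:
  9a + 3b + c = -41
  36a + 6b + c = -131
  64a + 8b + c = -221
Solving the system yields a = -3, b = -3, c = -5.
So g(s) = -3s^2 - 3s - 5.
Check: g(8) = -221. ✓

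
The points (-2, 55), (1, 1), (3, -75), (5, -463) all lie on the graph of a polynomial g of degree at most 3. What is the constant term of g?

Write g(u) = au^3 + bu^2 + cu + d. Substituting each data point gives a linear system:
  -8a + 4b - 2c + d = 55
  a + b + c + d = 1
  27a + 9b + 3c + d = -75
  125a + 25b + 5c + d = -463
Solving the system yields a = -5, b = 6, c = 3, d = -3.
So g(u) = -5u³ + 6u² + 3u - 3.
The constant term is -3.

-3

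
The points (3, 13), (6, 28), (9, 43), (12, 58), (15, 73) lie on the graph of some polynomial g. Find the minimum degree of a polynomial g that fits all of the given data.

Forward differences of the values at n = 3, 6, 9, 12, 15:
  g  : 13  28  43  58  73
  Δ  : 15  15  15  15
  Δ^2: 0  0  0
  Δ^3: 0  0
  Δ^4: 0
The first differences are constant (15) and nonzero, while all higher differences vanish, so the minimal degree is 1.

1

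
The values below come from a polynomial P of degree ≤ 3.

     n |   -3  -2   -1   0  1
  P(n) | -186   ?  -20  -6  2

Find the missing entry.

On equispaced nodes a degree-3 polynomial has vanishing fourth forward difference, so
  P(-3) - 4·P(-2) + 6·P(-1) - 4·P(0) + P(1) = 0.
Substituting the known values and solving for P(-2):
  -4·P(-2) = 280
  P(-2) = -70.

-70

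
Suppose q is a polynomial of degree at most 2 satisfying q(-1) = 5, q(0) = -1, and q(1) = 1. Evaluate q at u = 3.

Write q(u) = au^2 + bu + c. Substituting each data point gives a linear system:
  a - b + c = 5
  c = -1
  a + b + c = 1
Solving the system yields a = 4, b = -2, c = -1.
So q(u) = 4u² - 2u - 1.
Then q(3) = 29.

29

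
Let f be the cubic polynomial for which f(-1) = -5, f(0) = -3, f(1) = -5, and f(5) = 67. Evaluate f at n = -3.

-45

Using the Lagrange interpolation formula with nodes -1, 0, 1, 5:
  L_0(n) = n(n - 1)(n - 5) / -12
  L_1(n) = (n + 1)(n - 1)(n - 5) / 5
  L_2(n) = (n + 1)n(n - 5) / -8
  L_3(n) = (n + 1)n(n - 1) / 120
Then f(n) = -5·L_0(n) - 3·L_1(n) - 5·L_2(n) + 67·L_3(n).
Expanding and collecting terms gives f(n) = n^3 - 2n^2 - n - 3.
Evaluating at n = -3: f(-3) = -45.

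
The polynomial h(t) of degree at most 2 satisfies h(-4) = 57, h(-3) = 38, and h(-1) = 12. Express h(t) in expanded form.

h(t) = 2t^2 - 5t + 5

Write h(t) = at^2 + bt + c. Substituting each data point gives a linear system:
  16a - 4b + c = 57
  9a - 3b + c = 38
  a - b + c = 12
Solving the system yields a = 2, b = -5, c = 5.
So h(t) = 2t^2 - 5t + 5.
Check: h(-1) = 12. ✓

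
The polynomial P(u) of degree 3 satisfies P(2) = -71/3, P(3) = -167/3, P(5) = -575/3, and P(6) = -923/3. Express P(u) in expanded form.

Write P(u) = au^3 + bu^2 + cu + d. Substituting each data point gives a linear system:
  8a + 4b + 2c + d = -71/3
  27a + 9b + 3c + d = -167/3
  125a + 25b + 5c + d = -575/3
  216a + 36b + 6c + d = -923/3
Solving the system yields a = -1, b = -2, c = -3, d = -5/3.
So P(u) = -u^3 - 2u^2 - 3u - 5/3.
Check: P(2) = -71/3. ✓

P(u) = -u^3 - 2u^2 - 3u - 5/3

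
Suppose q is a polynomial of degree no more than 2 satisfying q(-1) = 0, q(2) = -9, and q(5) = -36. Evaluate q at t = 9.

Forward differences of the values at t = -1, 2, 5:
  q  : 0  -9  -36
  Δ  : -9  -27
  Δ^2: -18
The second differences are constant, confirming degree 2.
Interpolating (Newton forward form) and evaluating at t = 9 gives q(9) = -100.

-100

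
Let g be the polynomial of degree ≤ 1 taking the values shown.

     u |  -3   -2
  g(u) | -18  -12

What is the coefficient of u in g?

6

Write g(u) = au + b. Substituting each data point gives a linear system:
  -3a + b = -18
  -2a + b = -12
Solving the system yields a = 6, b = 0.
So g(u) = 6u.
The leading coefficient is 6.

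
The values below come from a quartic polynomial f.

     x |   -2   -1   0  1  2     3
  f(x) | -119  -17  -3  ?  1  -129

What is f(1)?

The 5 known points determine the degree-4 polynomial uniquely.
Write f(x) = ax^4 + bx^3 + cx^2 + dx + e. Substituting each data point gives a linear system:
  16a - 8b + 4c - 2d + e = -119
  a - b + c - d + e = -17
  e = -3
  16a + 8b + 4c + 2d + e = 1
  81a + 27b + 9c + 3d + e = -129
Solving the system yields a = -4, b = 6, c = 2, d = 6, e = -3.
So f(x) = -4x^4 + 6x^3 + 2x^2 + 6x - 3.
Then f(1) = 7.

7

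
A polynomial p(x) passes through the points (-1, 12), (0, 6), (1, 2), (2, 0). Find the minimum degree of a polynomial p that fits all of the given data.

2

Forward differences of the values at x = -1, 0, 1, 2:
  p  : 12  6  2  0
  Δ  : -6  -4  -2
  Δ^2: 2  2
  Δ^3: 0
The second differences are constant (2) and nonzero, while all higher differences vanish, so the minimal degree is 2.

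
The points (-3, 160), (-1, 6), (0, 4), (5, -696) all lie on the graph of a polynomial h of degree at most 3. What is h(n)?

h(n) = -6n^3 + n^2 + 5n + 4

Write h(n) = an^3 + bn^2 + cn + d. Substituting each data point gives a linear system:
  -27a + 9b - 3c + d = 160
  -a + b - c + d = 6
  d = 4
  125a + 25b + 5c + d = -696
Solving the system yields a = -6, b = 1, c = 5, d = 4.
So h(n) = -6n³ + n² + 5n + 4.
Check: h(5) = -696. ✓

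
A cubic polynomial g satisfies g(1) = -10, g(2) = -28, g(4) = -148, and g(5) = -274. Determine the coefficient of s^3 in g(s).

Write g(s) = as^3 + bs^2 + cs + d. Substituting each data point gives a linear system:
  a + b + c + d = -10
  8a + 4b + 2c + d = -28
  64a + 16b + 4c + d = -148
  125a + 25b + 5c + d = -274
Solving the system yields a = -2, b = 0, c = -4, d = -4.
So g(s) = -2s^3 - 4s - 4.
The leading coefficient is -2.

-2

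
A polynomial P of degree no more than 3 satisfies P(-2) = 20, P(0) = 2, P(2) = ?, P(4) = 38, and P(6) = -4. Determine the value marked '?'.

On equispaced nodes a degree-3 polynomial has vanishing fourth forward difference, so
  P(-2) - 4·P(0) + 6·P(2) - 4·P(4) + P(6) = 0.
Substituting the known values and solving for P(2):
  6·P(2) = 144
  P(2) = 24.

24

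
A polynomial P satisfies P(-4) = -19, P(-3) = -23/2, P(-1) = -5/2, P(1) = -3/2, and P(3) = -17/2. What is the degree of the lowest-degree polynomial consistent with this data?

2

Divided differences on the nodes -4, -3, -1, 1, 3:
  order 0: -19  -23/2  -5/2  -3/2  -17/2
  order 1: 15/2  9/2  1/2  -7/2
  order 2: -1  -1  -1
  order 3: 0  0
  order 4: 0
The order-2 divided differences are all -1 (nonzero) and every higher order vanishes, so the data lies on a polynomial of degree exactly 2.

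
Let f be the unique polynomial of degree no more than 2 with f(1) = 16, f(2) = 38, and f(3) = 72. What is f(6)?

246

Forward differences of the values at s = 1, 2, 3:
  f  : 16  38  72
  Δ  : 22  34
  Δ^2: 12
The second differences are constant, confirming degree 2.
Interpolating (Newton forward form) and evaluating at s = 6 gives f(6) = 246.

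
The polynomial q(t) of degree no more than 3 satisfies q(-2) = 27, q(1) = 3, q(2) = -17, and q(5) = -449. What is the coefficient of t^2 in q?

1

Write q(t) = at^3 + bt^2 + ct + d. Substituting each data point gives a linear system:
  -8a + 4b - 2c + d = 27
  a + b + c + d = 3
  8a + 4b + 2c + d = -17
  125a + 25b + 5c + d = -449
Solving the system yields a = -4, b = 1, c = 5, d = 1.
So q(t) = -4t^3 + t^2 + 5t + 1.
The coefficient of t^2 is 1.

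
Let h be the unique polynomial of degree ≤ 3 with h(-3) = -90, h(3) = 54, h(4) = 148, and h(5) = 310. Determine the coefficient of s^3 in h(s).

3

Write h(s) = as^3 + bs^2 + cs + d. Substituting each data point gives a linear system:
  -27a + 9b - 3c + d = -90
  27a + 9b + 3c + d = 54
  64a + 16b + 4c + d = 148
  125a + 25b + 5c + d = 310
Solving the system yields a = 3, b = -2, c = -3, d = 0.
So h(s) = 3s³ - 2s² - 3s.
The leading coefficient is 3.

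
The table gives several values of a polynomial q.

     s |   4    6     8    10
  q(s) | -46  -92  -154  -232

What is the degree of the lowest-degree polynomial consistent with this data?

2

Forward differences of the values at s = 4, 6, 8, 10:
  q  : -46  -92  -154  -232
  Δ  : -46  -62  -78
  Δ^2: -16  -16
  Δ^3: 0
The second differences are constant (-16) and nonzero, while all higher differences vanish, so the minimal degree is 2.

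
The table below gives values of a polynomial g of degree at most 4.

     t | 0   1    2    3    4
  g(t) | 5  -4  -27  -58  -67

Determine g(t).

Write g(t) = at^4 + bt^3 + ct^2 + dt + e. Substituting each data point gives a linear system:
  e = 5
  a + b + c + d + e = -4
  16a + 8b + 4c + 2d + e = -27
  81a + 27b + 9c + 3d + e = -58
  256a + 64b + 16c + 4d + e = -67
Solving the system yields a = 1, b = -5, c = 1, d = -6, e = 5.
So g(t) = t⁴ - 5t³ + t² - 6t + 5.
Check: g(0) = 5. ✓

g(t) = t^4 - 5t^3 + t^2 - 6t + 5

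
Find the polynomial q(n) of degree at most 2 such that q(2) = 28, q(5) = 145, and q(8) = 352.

q(n) = 5n^2 + 4n

Write q(n) = an^2 + bn + c. Substituting each data point gives a linear system:
  4a + 2b + c = 28
  25a + 5b + c = 145
  64a + 8b + c = 352
Solving the system yields a = 5, b = 4, c = 0.
So q(n) = 5n^2 + 4n.
Check: q(2) = 28. ✓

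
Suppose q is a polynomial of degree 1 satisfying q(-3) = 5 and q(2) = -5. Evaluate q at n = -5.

9

Write q(n) = an + b. Substituting each data point gives a linear system:
  -3a + b = 5
  2a + b = -5
Solving the system yields a = -2, b = -1.
So q(n) = -2n - 1.
Then q(-5) = 9.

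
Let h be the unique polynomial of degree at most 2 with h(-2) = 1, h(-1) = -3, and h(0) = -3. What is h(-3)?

9

Using the Lagrange interpolation formula with nodes -2, -1, 0:
  L_0(s) = (s + 1)s / 2
  L_1(s) = (s + 2)s / -1
  L_2(s) = (s + 2)(s + 1) / 2
Then h(s) = 1·L_0(s) - 3·L_1(s) - 3·L_2(s).
Expanding and collecting terms gives h(s) = 2s^2 + 2s - 3.
Evaluating at s = -3: h(-3) = 9.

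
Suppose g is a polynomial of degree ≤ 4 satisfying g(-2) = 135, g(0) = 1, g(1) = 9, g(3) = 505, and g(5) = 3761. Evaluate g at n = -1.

Write g(n) = an^4 + bn^3 + cn^2 + dn + e. Substituting each data point gives a linear system:
  16a - 8b + 4c - 2d + e = 135
  e = 1
  a + b + c + d + e = 9
  81a + 27b + 9c + 3d + e = 505
  625a + 125b + 25c + 5d + e = 3761
Solving the system yields a = 6, b = -1, c = 6, d = -3, e = 1.
So g(n) = 6n^4 - n^3 + 6n^2 - 3n + 1.
Then g(-1) = 17.

17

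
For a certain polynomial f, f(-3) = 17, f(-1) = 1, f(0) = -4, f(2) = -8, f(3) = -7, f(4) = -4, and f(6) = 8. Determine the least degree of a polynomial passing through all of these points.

2

Divided differences on the nodes -3, -1, 0, 2, 3, 4, 6:
  order 0: 17  1  -4  -8  -7  -4  8
  order 1: -8  -5  -2  1  3  6
  order 2: 1  1  1  1  1
  order 3: 0  0  0  0
  order 4: 0  0  0
  order 5: 0  0
  order 6: 0
The order-2 divided differences are all 1 (nonzero) and every higher order vanishes, so the data lies on a polynomial of degree exactly 2.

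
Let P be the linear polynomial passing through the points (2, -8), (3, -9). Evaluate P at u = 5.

Using the Lagrange interpolation formula with nodes 2, 3:
  L_0(u) = (u - 3) / -1
  L_1(u) = (u - 2) / 1
Then P(u) = -8·L_0(u) - 9·L_1(u).
Expanding and collecting terms gives P(u) = -u - 6.
Evaluating at u = 5: P(5) = -11.

-11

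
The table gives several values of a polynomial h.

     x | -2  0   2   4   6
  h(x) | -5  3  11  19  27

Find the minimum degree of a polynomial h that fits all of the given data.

Forward differences of the values at x = -2, 0, 2, 4, 6:
  h  : -5  3  11  19  27
  Δ  : 8  8  8  8
  Δ^2: 0  0  0
  Δ^3: 0  0
  Δ^4: 0
The first differences are constant (8) and nonzero, while all higher differences vanish, so the minimal degree is 1.

1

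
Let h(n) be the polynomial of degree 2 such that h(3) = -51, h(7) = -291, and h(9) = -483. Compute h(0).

3

Write h(n) = an^2 + bn + c. Substituting each data point gives a linear system:
  9a + 3b + c = -51
  49a + 7b + c = -291
  81a + 9b + c = -483
Solving the system yields a = -6, b = 0, c = 3.
So h(n) = -6n^2 + 3.
Then h(0) = 3.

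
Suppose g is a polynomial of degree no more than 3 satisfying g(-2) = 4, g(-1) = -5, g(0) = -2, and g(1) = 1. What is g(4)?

Using the Lagrange interpolation formula with nodes -2, -1, 0, 1:
  L_0(t) = (t + 1)t(t - 1) / -6
  L_1(t) = (t + 2)t(t - 1) / 2
  L_2(t) = (t + 2)(t + 1)(t - 1) / -2
  L_3(t) = (t + 2)(t + 1)t / 6
Then g(t) = 4·L_0(t) - 5·L_1(t) - 2·L_2(t) + 1·L_3(t).
Expanding and collecting terms gives g(t) = -2t³ + 5t - 2.
Evaluating at t = 4: g(4) = -110.

-110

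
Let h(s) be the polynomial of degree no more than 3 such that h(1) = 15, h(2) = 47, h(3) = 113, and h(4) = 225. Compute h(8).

1373

Forward differences of the values at s = 1, 2, 3, 4:
  h  : 15  47  113  225
  Δ  : 32  66  112
  Δ^2: 34  46
  Δ^3: 12
The third differences are constant, confirming degree 3.
Interpolating (Newton forward form) and evaluating at s = 8 gives h(8) = 1373.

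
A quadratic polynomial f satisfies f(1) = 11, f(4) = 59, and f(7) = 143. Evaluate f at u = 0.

Using the Lagrange interpolation formula with nodes 1, 4, 7:
  L_0(u) = (u - 4)(u - 7) / 18
  L_1(u) = (u - 1)(u - 7) / -9
  L_2(u) = (u - 1)(u - 4) / 18
Then f(u) = 11·L_0(u) + 59·L_1(u) + 143·L_2(u).
Expanding and collecting terms gives f(u) = 2u^2 + 6u + 3.
Evaluating at u = 0: f(0) = 3.

3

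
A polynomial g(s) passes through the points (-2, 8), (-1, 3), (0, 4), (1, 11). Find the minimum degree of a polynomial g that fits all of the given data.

Forward differences of the values at s = -2, -1, 0, 1:
  g  : 8  3  4  11
  Δ  : -5  1  7
  Δ^2: 6  6
  Δ^3: 0
The second differences are constant (6) and nonzero, while all higher differences vanish, so the minimal degree is 2.

2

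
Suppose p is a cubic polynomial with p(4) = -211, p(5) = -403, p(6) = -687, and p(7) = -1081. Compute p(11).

-4117

Using the Lagrange interpolation formula with nodes 4, 5, 6, 7:
  L_0(u) = (u - 5)(u - 6)(u - 7) / -6
  L_1(u) = (u - 4)(u - 6)(u - 7) / 2
  L_2(u) = (u - 4)(u - 5)(u - 7) / -2
  L_3(u) = (u - 4)(u - 5)(u - 6) / 6
Then p(u) = -211·L_0(u) - 403·L_1(u) - 687·L_2(u) - 1081·L_3(u).
Expanding and collecting terms gives p(u) = -3u^3 - u^2 - 3.
Evaluating at u = 11: p(11) = -4117.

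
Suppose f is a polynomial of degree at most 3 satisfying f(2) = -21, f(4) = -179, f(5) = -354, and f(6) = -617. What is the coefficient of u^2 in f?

Write f(u) = au^3 + bu^2 + cu + d. Substituting each data point gives a linear system:
  8a + 4b + 2c + d = -21
  64a + 16b + 4c + d = -179
  125a + 25b + 5c + d = -354
  216a + 36b + 6c + d = -617
Solving the system yields a = -3, b = 1, c = -1, d = 1.
So f(u) = -3u^3 + u^2 - u + 1.
The coefficient of u^2 is 1.

1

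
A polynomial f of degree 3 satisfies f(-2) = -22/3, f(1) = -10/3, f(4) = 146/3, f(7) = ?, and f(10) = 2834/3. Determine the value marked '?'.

The 4 known points determine the degree-3 polynomial uniquely.
Write f(s) = as^3 + bs^2 + cs + d. Substituting each data point gives a linear system:
  -8a + 4b - 2c + d = -22/3
  a + b + c + d = -10/3
  64a + 16b + 4c + d = 146/3
  1000a + 100b + 10c + d = 2834/3
Solving the system yields a = 1, b = -1/3, c = -2, d = -2.
So f(s) = s^3 - (1/3)s^2 - 2s - 2.
Then f(7) = 932/3.

932/3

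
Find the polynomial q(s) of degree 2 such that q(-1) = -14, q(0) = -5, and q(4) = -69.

q(s) = -5s^2 + 4s - 5

Write q(s) = as^2 + bs + c. Substituting each data point gives a linear system:
  a - b + c = -14
  c = -5
  16a + 4b + c = -69
Solving the system yields a = -5, b = 4, c = -5.
So q(s) = -5s^2 + 4s - 5.
Check: q(-1) = -14. ✓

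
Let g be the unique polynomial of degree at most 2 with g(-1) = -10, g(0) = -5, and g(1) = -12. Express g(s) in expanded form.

g(s) = -6s^2 - s - 5

Using the Lagrange interpolation formula with nodes -1, 0, 1:
  L_0(s) = s(s - 1) / 2
  L_1(s) = (s + 1)(s - 1) / -1
  L_2(s) = (s + 1)s / 2
Then g(s) = -10·L_0(s) - 5·L_1(s) - 12·L_2(s).
Expanding and collecting terms gives g(s) = -6s^2 - s - 5.
Check: g(0) = -5. ✓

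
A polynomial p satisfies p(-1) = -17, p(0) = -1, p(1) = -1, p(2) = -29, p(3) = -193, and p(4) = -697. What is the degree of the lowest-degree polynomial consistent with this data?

4

Forward differences of the values at x = -1, 0, 1, 2, 3, 4:
  p  : -17  -1  -1  -29  -193  -697
  Δ  : 16  0  -28  -164  -504
  Δ^2: -16  -28  -136  -340
  Δ^3: -12  -108  -204
  Δ^4: -96  -96
  Δ^5: 0
The fourth differences are constant (-96) and nonzero, while all higher differences vanish, so the minimal degree is 4.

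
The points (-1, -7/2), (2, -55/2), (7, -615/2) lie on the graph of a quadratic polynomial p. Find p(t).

Using the Lagrange interpolation formula with nodes -1, 2, 7:
  L_0(t) = (t - 2)(t - 7) / 24
  L_1(t) = (t + 1)(t - 7) / -15
  L_2(t) = (t + 1)(t - 2) / 40
Then p(t) = -7/2·L_0(t) - 55/2·L_1(t) - 615/2·L_2(t).
Expanding and collecting terms gives p(t) = -6t^2 - 2t + 1/2.
Check: p(-1) = -7/2. ✓

p(t) = -6t^2 - 2t + 1/2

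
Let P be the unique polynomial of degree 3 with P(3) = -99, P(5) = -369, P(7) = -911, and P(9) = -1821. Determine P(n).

Write P(n) = an^3 + bn^2 + cn + d. Substituting each data point gives a linear system:
  27a + 9b + 3c + d = -99
  125a + 25b + 5c + d = -369
  343a + 49b + 7c + d = -911
  729a + 81b + 9c + d = -1821
Solving the system yields a = -2, b = -4, c = -5, d = 6.
So P(n) = -2n^3 - 4n^2 - 5n + 6.
Check: P(7) = -911. ✓

P(n) = -2n^3 - 4n^2 - 5n + 6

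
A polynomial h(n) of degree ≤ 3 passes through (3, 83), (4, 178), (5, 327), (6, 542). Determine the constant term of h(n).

Write h(n) = an^3 + bn^2 + cn + d. Substituting each data point gives a linear system:
  27a + 9b + 3c + d = 83
  64a + 16b + 4c + d = 178
  125a + 25b + 5c + d = 327
  216a + 36b + 6c + d = 542
Solving the system yields a = 2, b = 3, c = 0, d = 2.
So h(n) = 2n^3 + 3n^2 + 2.
The constant term is 2.

2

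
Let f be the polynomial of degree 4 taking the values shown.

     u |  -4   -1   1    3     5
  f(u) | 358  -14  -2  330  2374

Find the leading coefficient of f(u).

3

Write f(u) = au^4 + bu^3 + cu^2 + du + e. Substituting each data point gives a linear system:
  256a - 64b + 16c - 4d + e = 358
  a - b + c - d + e = -14
  a + b + c + d + e = -2
  81a + 27b + 9c + 3d + e = 330
  625a + 125b + 25c + 5d + e = 2374
Solving the system yields a = 3, b = 5, c = -5, d = 1, e = -6.
So f(u) = 3u^4 + 5u^3 - 5u^2 + u - 6.
The leading coefficient is 3.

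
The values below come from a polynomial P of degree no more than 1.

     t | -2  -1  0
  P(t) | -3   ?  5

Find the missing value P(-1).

1

On equispaced nodes a degree-1 polynomial has vanishing second forward difference, so
  P(-2) - 2·P(-1) + P(0) = 0.
Substituting the known values and solving for P(-1):
  -2·P(-1) = -2
  P(-1) = 1.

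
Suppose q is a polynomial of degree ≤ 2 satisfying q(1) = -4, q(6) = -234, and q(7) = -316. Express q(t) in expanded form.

q(t) = -6t^2 - 4t + 6

Write q(t) = at^2 + bt + c. Substituting each data point gives a linear system:
  a + b + c = -4
  36a + 6b + c = -234
  49a + 7b + c = -316
Solving the system yields a = -6, b = -4, c = 6.
So q(t) = -6t² - 4t + 6.
Check: q(6) = -234. ✓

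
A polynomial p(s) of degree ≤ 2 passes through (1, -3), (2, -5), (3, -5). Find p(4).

-3

Forward differences of the values at s = 1, 2, 3:
  p  : -3  -5  -5
  Δ  : -2  0
  Δ^2: 2
The second differences are constant, confirming degree 2.
Interpolating (Newton forward form) and evaluating at s = 4 gives p(4) = -3.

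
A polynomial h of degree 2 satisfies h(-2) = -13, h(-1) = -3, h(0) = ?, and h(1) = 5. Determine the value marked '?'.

3

The 3 known points determine the degree-2 polynomial uniquely.
Write h(t) = at^2 + bt + c. Substituting each data point gives a linear system:
  4a - 2b + c = -13
  a - b + c = -3
  a + b + c = 5
Solving the system yields a = -2, b = 4, c = 3.
So h(t) = -2t^2 + 4t + 3.
Then h(0) = 3.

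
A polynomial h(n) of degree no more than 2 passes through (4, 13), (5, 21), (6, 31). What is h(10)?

Forward differences of the values at n = 4, 5, 6:
  h  : 13  21  31
  Δ  : 8  10
  Δ^2: 2
The second differences are constant, confirming degree 2.
Interpolating (Newton forward form) and evaluating at n = 10 gives h(10) = 91.

91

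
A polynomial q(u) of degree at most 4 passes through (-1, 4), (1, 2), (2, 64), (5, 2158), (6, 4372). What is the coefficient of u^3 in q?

2

Write q(u) = au^4 + bu^3 + cu^2 + du + e. Substituting each data point gives a linear system:
  a - b + c - d + e = 4
  a + b + c + d + e = 2
  16a + 8b + 4c + 2d + e = 64
  625a + 125b + 25c + 5d + e = 2158
  1296a + 216b + 36c + 6d + e = 4372
Solving the system yields a = 3, b = 2, c = 2, d = -3, e = -2.
So q(u) = 3u^4 + 2u^3 + 2u^2 - 3u - 2.
The coefficient of u^3 is 2.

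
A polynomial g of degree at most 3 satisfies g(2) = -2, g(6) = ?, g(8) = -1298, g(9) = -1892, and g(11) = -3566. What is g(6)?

The 4 known points determine the degree-3 polynomial uniquely.
Write g(t) = at^3 + bt^2 + ct + d. Substituting each data point gives a linear system:
  8a + 4b + 2c + d = -2
  512a + 64b + 8c + d = -1298
  729a + 81b + 9c + d = -1892
  1331a + 121b + 11c + d = -3566
Solving the system yields a = -3, b = 3, c = 6, d = -2.
So g(t) = -3t³ + 3t² + 6t - 2.
Then g(6) = -506.

-506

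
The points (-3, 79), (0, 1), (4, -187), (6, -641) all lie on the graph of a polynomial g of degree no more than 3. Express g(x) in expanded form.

g(x) = -3x^3 + x + 1

Using the Lagrange interpolation formula with nodes -3, 0, 4, 6:
  L_0(x) = x(x - 4)(x - 6) / -189
  L_1(x) = (x + 3)(x - 4)(x - 6) / 72
  L_2(x) = (x + 3)x(x - 6) / -56
  L_3(x) = (x + 3)x(x - 4) / 108
Then g(x) = 79·L_0(x) + 1·L_1(x) - 187·L_2(x) - 641·L_3(x).
Expanding and collecting terms gives g(x) = -3x³ + x + 1.
Check: g(6) = -641. ✓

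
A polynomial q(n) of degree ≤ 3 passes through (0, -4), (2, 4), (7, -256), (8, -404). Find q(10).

Write q(n) = an^3 + bn^2 + cn + d. Substituting each data point gives a linear system:
  d = -4
  8a + 4b + 2c + d = 4
  343a + 49b + 7c + d = -256
  512a + 64b + 8c + d = -404
Solving the system yields a = -1, b = 1, c = 6, d = -4.
So q(n) = -n³ + n² + 6n - 4.
Then q(10) = -844.

-844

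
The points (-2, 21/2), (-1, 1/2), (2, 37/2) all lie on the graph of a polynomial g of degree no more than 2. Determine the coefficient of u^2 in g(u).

4

Write g(u) = au^2 + bu + c. Substituting each data point gives a linear system:
  4a - 2b + c = 21/2
  a - b + c = 1/2
  4a + 2b + c = 37/2
Solving the system yields a = 4, b = 2, c = -3/2.
So g(u) = 4u^2 + 2u - 3/2.
The leading coefficient is 4.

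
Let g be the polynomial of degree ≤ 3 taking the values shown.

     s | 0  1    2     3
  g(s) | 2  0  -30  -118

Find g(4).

Forward differences of the values at s = 0, 1, 2, 3:
  g  : 2  0  -30  -118
  Δ  : -2  -30  -88
  Δ^2: -28  -58
  Δ^3: -30
The third differences are constant, confirming degree 3.
Interpolating (Newton forward form) and evaluating at s = 4 gives g(4) = -294.

-294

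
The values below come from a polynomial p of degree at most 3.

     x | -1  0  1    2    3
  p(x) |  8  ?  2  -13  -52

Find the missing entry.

On equispaced nodes a degree-3 polynomial has vanishing fourth forward difference, so
  p(-1) - 4·p(0) + 6·p(1) - 4·p(2) + p(3) = 0.
Substituting the known values and solving for p(0):
  -4·p(0) = -20
  p(0) = 5.

5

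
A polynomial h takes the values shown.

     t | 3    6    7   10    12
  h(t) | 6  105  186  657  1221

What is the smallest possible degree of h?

Divided differences on the nodes 3, 6, 7, 10, 12:
  order 0: 6  105  186  657  1221
  order 1: 33  81  157  282
  order 2: 12  19  25
  order 3: 1  1
  order 4: 0
The order-3 divided differences are all 1 (nonzero) and every higher order vanishes, so the data lies on a polynomial of degree exactly 3.

3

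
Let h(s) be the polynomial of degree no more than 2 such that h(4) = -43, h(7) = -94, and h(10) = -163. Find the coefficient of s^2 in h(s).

-1

Write h(s) = as^2 + bs + c. Substituting each data point gives a linear system:
  16a + 4b + c = -43
  49a + 7b + c = -94
  100a + 10b + c = -163
Solving the system yields a = -1, b = -6, c = -3.
So h(s) = -s^2 - 6s - 3.
The leading coefficient is -1.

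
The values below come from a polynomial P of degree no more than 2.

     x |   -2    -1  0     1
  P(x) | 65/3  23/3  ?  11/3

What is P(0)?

5/3

On equispaced nodes a degree-2 polynomial has vanishing third forward difference, so
  - P(-2) + 3·P(-1) - 3·P(0) + P(1) = 0.
Substituting the known values and solving for P(0):
  -3·P(0) = -5
  P(0) = 5/3.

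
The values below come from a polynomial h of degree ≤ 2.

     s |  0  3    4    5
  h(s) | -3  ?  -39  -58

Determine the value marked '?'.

-24

The 3 known points determine the degree-2 polynomial uniquely.
Write h(s) = as^2 + bs + c. Substituting each data point gives a linear system:
  c = -3
  16a + 4b + c = -39
  25a + 5b + c = -58
Solving the system yields a = -2, b = -1, c = -3.
So h(s) = -2s^2 - s - 3.
Then h(3) = -24.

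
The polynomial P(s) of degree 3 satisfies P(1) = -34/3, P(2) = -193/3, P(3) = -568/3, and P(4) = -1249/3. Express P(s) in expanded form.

Using the Lagrange interpolation formula with nodes 1, 2, 3, 4:
  L_0(s) = (s - 2)(s - 3)(s - 4) / -6
  L_1(s) = (s - 1)(s - 3)(s - 4) / 2
  L_2(s) = (s - 1)(s - 2)(s - 4) / -2
  L_3(s) = (s - 1)(s - 2)(s - 3) / 6
Then P(s) = -34/3·L_0(s) - 193/3·L_1(s) - 568/3·L_2(s) - 1249/3·L_3(s).
Expanding and collecting terms gives P(s) = -5s³ - 6s² - 1/3.
Check: P(3) = -568/3. ✓

P(s) = -5s^3 - 6s^2 - 1/3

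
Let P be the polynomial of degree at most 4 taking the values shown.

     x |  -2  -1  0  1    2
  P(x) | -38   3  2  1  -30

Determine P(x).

Write P(x) = ax^4 + bx^3 + cx^2 + dx + e. Substituting each data point gives a linear system:
  16a - 8b + 4c - 2d + e = -38
  a - b + c - d + e = 3
  e = 2
  a + b + c + d + e = 1
  16a + 8b + 4c + 2d + e = -30
Solving the system yields a = -3, b = 1, c = 3, d = -2, e = 2.
So P(x) = -3x⁴ + x³ + 3x² - 2x + 2.
Check: P(0) = 2. ✓

P(x) = -3x^4 + x^3 + 3x^2 - 2x + 2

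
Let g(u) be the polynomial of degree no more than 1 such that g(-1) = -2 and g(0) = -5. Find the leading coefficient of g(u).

-3

Write g(u) = au + b. Substituting each data point gives a linear system:
  -a + b = -2
  b = -5
Solving the system yields a = -3, b = -5.
So g(u) = -3u - 5.
The leading coefficient is -3.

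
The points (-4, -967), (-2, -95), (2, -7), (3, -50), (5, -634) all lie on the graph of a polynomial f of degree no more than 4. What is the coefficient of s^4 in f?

-2

Write f(s) = as^4 + bs^3 + cs^2 + ds + e. Substituting each data point gives a linear system:
  256a - 64b + 16c - 4d + e = -967
  16a - 8b + 4c - 2d + e = -95
  16a + 8b + 4c + 2d + e = -7
  81a + 27b + 9c + 3d + e = -50
  625a + 125b + 25c + 5d + e = -634
Solving the system yields a = -2, b = 6, c = -5, d = -2, e = 1.
So f(s) = -2s^4 + 6s^3 - 5s^2 - 2s + 1.
The leading coefficient is -2.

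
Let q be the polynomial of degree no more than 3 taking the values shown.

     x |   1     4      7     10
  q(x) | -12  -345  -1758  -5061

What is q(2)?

-53

Write q(x) = ax^3 + bx^2 + cx + d. Substituting each data point gives a linear system:
  a + b + c + d = -12
  64a + 16b + 4c + d = -345
  343a + 49b + 7c + d = -1758
  1000a + 100b + 10c + d = -5061
Solving the system yields a = -5, b = 0, c = -6, d = -1.
So q(x) = -5x³ - 6x - 1.
Then q(2) = -53.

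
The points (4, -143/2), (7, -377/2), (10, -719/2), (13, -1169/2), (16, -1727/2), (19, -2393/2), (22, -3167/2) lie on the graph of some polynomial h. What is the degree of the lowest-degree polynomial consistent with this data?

2

Forward differences of the values at t = 4, 7, 10, 13, 16, 19, 22:
  h  : -143/2  -377/2  -719/2  -1169/2  -1727/2  -2393/2  -3167/2
  Δ  : -117  -171  -225  -279  -333  -387
  Δ^2: -54  -54  -54  -54  -54
  Δ^3: 0  0  0  0
  Δ^4: 0  0  0
  Δ^5: 0  0
  Δ^6: 0
The second differences are constant (-54) and nonzero, while all higher differences vanish, so the minimal degree is 2.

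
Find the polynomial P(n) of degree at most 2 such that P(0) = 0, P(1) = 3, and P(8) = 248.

P(n) = 4n^2 - n

Write P(n) = an^2 + bn + c. Substituting each data point gives a linear system:
  c = 0
  a + b + c = 3
  64a + 8b + c = 248
Solving the system yields a = 4, b = -1, c = 0.
So P(n) = 4n^2 - n.
Check: P(1) = 3. ✓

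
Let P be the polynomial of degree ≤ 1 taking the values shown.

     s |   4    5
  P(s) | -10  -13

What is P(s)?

Write P(s) = as + b. Substituting each data point gives a linear system:
  4a + b = -10
  5a + b = -13
Solving the system yields a = -3, b = 2.
So P(s) = -3s + 2.
Check: P(5) = -13. ✓

P(s) = -3s + 2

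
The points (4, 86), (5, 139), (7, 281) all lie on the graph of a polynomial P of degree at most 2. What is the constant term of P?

Write P(s) = as^2 + bs + c. Substituting each data point gives a linear system:
  16a + 4b + c = 86
  25a + 5b + c = 139
  49a + 7b + c = 281
Solving the system yields a = 6, b = -1, c = -6.
So P(s) = 6s^2 - s - 6.
The constant term is -6.

-6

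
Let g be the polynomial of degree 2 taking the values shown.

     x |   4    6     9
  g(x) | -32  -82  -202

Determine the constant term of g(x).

-4

Write g(x) = ax^2 + bx + c. Substituting each data point gives a linear system:
  16a + 4b + c = -32
  36a + 6b + c = -82
  81a + 9b + c = -202
Solving the system yields a = -3, b = 5, c = -4.
So g(x) = -3x² + 5x - 4.
The constant term is -4.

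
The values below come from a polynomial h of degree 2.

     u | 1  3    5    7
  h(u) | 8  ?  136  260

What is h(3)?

The 3 known points determine the degree-2 polynomial uniquely.
Write h(u) = au^2 + bu + c. Substituting each data point gives a linear system:
  a + b + c = 8
  25a + 5b + c = 136
  49a + 7b + c = 260
Solving the system yields a = 5, b = 2, c = 1.
So h(u) = 5u^2 + 2u + 1.
Then h(3) = 52.

52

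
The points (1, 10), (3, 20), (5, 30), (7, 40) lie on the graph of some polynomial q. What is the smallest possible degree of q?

1

Forward differences of the values at n = 1, 3, 5, 7:
  q  : 10  20  30  40
  Δ  : 10  10  10
  Δ^2: 0  0
  Δ^3: 0
The first differences are constant (10) and nonzero, while all higher differences vanish, so the minimal degree is 1.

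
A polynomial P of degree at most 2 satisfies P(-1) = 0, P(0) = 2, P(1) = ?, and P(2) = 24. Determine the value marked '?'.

10

The 3 known points determine the degree-2 polynomial uniquely.
Write P(t) = at^2 + bt + c. Substituting each data point gives a linear system:
  a - b + c = 0
  c = 2
  4a + 2b + c = 24
Solving the system yields a = 3, b = 5, c = 2.
So P(t) = 3t^2 + 5t + 2.
Then P(1) = 10.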